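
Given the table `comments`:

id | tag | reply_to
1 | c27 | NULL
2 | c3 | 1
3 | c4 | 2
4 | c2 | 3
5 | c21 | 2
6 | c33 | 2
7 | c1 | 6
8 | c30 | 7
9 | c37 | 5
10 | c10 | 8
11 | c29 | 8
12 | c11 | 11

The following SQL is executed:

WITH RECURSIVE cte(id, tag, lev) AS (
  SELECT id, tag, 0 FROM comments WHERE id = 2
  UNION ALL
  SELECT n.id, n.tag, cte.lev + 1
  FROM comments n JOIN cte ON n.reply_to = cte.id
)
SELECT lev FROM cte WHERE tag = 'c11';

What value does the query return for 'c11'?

Base: id=2 (c3) at lev 0.
Iteration 1: rows with reply_to in {2} -> c4 (id 3, lev 1), c21 (id 5, lev 1), c33 (id 6, lev 1).
Iteration 2: rows with reply_to in {3,5,6} -> c2 (id 4, lev 2), c1 (id 7, lev 2), c37 (id 9, lev 2).
Iteration 3: rows with reply_to in {4,7,9} -> c30 (id 8, lev 3).
Iteration 4: rows with reply_to in {8} -> c10 (id 10, lev 4), c29 (id 11, lev 4).
Iteration 5: rows with reply_to in {10,11} -> c11 (id 12, lev 5).
Iteration 6: no rows with reply_to in {12}; recursion stops.

5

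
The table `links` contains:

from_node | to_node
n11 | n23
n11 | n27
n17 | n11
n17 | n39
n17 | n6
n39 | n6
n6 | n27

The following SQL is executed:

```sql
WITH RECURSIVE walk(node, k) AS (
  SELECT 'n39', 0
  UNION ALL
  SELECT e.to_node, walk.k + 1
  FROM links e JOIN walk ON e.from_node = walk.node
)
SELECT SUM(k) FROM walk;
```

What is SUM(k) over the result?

Base: (n39, k=0).
Iteration 1: edges from {n39} -> (n6, k=1).
Iteration 2: edges from {n6} -> (n27, k=2).
Iteration 3: no outgoing edges from {n27}; recursion stops.
SUM(k) = 0 + 1 + 2 = 3.

3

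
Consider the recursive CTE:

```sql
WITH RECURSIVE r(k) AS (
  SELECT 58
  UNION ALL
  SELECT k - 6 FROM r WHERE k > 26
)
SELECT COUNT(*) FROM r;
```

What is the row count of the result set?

Base: k=58.
Iteration 1: 58 > 26 holds -> k = 58 - 6 = 52.
Iteration 2: 52 > 26 holds -> k = 52 - 6 = 46.
Iteration 3: 46 > 26 holds -> k = 46 - 6 = 40.
Iteration 4: 40 > 26 holds -> k = 40 - 6 = 34.
Iteration 5: 34 > 26 holds -> k = 34 - 6 = 28.
Iteration 6: 28 > 26 holds -> k = 28 - 6 = 22.
Iteration 7: 22 > 26 fails; recursion stops.
Total rows emitted: 7.

7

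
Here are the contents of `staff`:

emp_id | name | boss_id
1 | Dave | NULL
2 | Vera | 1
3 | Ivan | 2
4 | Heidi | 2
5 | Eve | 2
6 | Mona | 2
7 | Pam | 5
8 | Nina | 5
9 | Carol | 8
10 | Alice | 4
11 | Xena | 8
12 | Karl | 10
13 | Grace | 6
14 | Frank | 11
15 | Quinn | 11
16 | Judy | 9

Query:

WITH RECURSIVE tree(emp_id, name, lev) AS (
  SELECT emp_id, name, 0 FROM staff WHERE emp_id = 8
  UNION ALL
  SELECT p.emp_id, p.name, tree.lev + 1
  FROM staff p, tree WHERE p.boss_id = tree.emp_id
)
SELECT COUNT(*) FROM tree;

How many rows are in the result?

Base: emp_id=8 (Nina) at lev 0.
Iteration 1: rows with boss_id in {8} -> Carol (id 9, lev 1), Xena (id 11, lev 1).
Iteration 2: rows with boss_id in {9,11} -> Frank (id 14, lev 2), Quinn (id 15, lev 2), Judy (id 16, lev 2).
Iteration 3: no rows with boss_id in {14,15,16}; recursion stops.
Total rows emitted: 6.

6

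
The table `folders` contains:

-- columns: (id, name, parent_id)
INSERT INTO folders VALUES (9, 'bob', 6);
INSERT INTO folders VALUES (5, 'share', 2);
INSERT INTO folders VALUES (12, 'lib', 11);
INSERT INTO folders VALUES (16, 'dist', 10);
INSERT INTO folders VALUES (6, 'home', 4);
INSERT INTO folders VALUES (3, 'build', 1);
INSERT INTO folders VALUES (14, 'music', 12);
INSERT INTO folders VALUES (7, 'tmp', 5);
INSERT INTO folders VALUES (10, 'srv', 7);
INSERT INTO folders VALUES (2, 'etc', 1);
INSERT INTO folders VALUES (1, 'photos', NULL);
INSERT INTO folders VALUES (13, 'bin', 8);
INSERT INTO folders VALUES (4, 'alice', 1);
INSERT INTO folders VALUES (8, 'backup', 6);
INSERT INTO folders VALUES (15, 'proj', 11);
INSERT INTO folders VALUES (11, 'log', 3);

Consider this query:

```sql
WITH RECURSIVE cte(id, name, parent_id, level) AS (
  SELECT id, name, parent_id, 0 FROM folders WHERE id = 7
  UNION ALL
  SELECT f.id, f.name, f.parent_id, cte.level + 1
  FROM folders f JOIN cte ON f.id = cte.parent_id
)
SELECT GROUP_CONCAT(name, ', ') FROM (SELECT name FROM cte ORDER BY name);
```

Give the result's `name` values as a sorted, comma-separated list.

etc, photos, share, tmp

Base: id=7 (tmp), parent_id=5, level 0.
Iteration 1: join on id=5 -> share (id 5, parent_id=2, level 1).
Iteration 2: join on id=2 -> etc (id 2, parent_id=1, level 2).
Iteration 3: join on id=1 -> photos (id 1, parent_id=NULL, level 3).
Iteration 4: parent_id is NULL; no match; recursion stops.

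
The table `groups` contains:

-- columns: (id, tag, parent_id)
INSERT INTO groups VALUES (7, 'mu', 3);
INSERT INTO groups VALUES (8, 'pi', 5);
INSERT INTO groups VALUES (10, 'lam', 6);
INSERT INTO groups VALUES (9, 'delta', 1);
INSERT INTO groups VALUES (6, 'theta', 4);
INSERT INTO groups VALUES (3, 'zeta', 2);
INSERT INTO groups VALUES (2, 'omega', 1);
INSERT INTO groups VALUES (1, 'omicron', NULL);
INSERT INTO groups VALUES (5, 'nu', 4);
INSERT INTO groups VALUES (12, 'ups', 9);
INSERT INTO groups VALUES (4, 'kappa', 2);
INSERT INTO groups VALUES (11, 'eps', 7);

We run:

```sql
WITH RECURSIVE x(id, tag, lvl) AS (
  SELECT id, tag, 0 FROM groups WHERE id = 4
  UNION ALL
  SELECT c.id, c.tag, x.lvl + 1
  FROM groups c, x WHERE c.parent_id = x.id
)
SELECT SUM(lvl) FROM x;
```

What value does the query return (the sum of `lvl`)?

Base: id=4 (kappa) at lvl 0.
Iteration 1: rows with parent_id in {4} -> nu (id 5, lvl 1), theta (id 6, lvl 1).
Iteration 2: rows with parent_id in {5,6} -> pi (id 8, lvl 2), lam (id 10, lvl 2).
Iteration 3: no rows with parent_id in {8,10}; recursion stops.
SUM(lvl) = 0 + 1 + 1 + 2 + 2 = 6.

6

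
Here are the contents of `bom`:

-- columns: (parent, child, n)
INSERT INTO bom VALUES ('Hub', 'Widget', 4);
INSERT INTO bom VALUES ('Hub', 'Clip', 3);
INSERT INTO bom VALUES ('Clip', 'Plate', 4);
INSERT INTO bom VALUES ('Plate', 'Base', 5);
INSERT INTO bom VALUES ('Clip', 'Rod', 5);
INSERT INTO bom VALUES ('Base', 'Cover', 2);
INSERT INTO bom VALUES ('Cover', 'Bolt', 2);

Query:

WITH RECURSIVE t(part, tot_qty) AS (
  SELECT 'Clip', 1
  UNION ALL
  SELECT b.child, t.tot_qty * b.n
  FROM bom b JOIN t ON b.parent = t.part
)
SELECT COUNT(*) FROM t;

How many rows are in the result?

6

Base: (Clip, tot_qty=1).
Iteration 1: components of {Clip} -> Plate = 1*4 = 4, Rod = 1*5 = 5.
Iteration 2: components of {Plate,Rod} -> Base = 4*5 = 20.
Iteration 3: components of {Base} -> Cover = 20*2 = 40.
Iteration 4: components of {Cover} -> Bolt = 40*2 = 80.
Iteration 5: no further components; recursion stops.
Total rows emitted: 6.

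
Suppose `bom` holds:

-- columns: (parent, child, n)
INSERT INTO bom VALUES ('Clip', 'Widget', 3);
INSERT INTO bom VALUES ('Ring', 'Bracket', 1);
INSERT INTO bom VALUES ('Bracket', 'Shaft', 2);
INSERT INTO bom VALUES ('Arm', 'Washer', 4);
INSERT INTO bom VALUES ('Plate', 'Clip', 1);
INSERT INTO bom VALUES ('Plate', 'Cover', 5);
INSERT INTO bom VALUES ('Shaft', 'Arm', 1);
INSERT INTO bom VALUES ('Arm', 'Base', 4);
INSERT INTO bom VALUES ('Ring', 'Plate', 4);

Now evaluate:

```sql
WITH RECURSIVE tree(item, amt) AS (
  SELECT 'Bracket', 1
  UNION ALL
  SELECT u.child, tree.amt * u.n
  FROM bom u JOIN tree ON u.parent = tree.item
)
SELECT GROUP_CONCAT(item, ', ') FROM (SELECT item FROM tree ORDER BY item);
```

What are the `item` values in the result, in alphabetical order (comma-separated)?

Base: (Bracket, amt=1).
Iteration 1: components of {Bracket} -> Shaft = 1*2 = 2.
Iteration 2: components of {Shaft} -> Arm = 2*1 = 2.
Iteration 3: components of {Arm} -> Base = 2*4 = 8, Washer = 2*4 = 8.
Iteration 4: no further components; recursion stops.

Arm, Base, Bracket, Shaft, Washer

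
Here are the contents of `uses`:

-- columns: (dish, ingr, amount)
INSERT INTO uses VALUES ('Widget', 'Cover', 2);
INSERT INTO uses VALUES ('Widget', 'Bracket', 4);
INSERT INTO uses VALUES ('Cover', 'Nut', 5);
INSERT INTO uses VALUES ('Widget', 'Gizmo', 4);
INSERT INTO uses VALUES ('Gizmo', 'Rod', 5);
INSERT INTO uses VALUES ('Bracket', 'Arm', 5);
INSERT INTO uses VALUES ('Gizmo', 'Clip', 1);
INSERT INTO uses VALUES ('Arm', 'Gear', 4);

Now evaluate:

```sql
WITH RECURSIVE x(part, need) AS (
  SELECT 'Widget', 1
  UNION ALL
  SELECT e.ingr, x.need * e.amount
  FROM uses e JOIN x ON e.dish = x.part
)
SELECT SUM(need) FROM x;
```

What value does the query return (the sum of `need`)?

145

Base: (Widget, need=1).
Iteration 1: components of {Widget} -> Bracket = 1*4 = 4, Cover = 1*2 = 2, Gizmo = 1*4 = 4.
Iteration 2: components of {Bracket,Cover,Gizmo} -> Arm = 4*5 = 20, Clip = 4*1 = 4, Nut = 2*5 = 10, Rod = 4*5 = 20.
Iteration 3: components of {Arm,Clip,Nut,Rod} -> Gear = 20*4 = 80.
Iteration 4: no further components; recursion stops.
SUM(need) = 1 + 2 + 4 + 4 + 10 + 20 + 20 + 4 + 80 = 145.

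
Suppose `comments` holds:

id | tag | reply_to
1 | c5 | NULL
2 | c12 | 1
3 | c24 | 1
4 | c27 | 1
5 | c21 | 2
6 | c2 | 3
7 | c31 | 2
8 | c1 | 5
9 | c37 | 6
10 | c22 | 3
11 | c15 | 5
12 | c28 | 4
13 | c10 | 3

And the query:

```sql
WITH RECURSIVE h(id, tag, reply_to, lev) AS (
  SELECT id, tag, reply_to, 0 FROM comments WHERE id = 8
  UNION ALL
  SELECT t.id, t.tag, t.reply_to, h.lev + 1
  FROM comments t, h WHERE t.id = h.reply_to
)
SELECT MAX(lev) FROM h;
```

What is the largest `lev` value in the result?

3

Base: id=8 (c1), reply_to=5, lev 0.
Iteration 1: join on id=5 -> c21 (id 5, reply_to=2, lev 1).
Iteration 2: join on id=2 -> c12 (id 2, reply_to=1, lev 2).
Iteration 3: join on id=1 -> c5 (id 1, reply_to=NULL, lev 3).
Iteration 4: reply_to is NULL; no match; recursion stops.
lev values: 0, 1, 2, 3; the maximum is 3.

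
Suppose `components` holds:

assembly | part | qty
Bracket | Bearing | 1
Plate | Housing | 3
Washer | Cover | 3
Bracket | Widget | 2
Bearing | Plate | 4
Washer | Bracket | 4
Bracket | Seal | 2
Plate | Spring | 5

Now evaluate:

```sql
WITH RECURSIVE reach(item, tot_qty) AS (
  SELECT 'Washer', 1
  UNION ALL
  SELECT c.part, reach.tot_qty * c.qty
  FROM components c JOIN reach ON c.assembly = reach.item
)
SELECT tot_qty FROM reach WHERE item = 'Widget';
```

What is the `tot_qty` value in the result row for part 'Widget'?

Base: (Washer, tot_qty=1).
Iteration 1: components of {Washer} -> Bracket = 1*4 = 4, Cover = 1*3 = 3.
Iteration 2: components of {Bracket,Cover} -> Bearing = 4*1 = 4, Seal = 4*2 = 8, Widget = 4*2 = 8.
Iteration 3: components of {Bearing,Seal,Widget} -> Plate = 4*4 = 16.
Iteration 4: components of {Plate} -> Housing = 16*3 = 48, Spring = 16*5 = 80.
Iteration 5: no further components; recursion stops.

8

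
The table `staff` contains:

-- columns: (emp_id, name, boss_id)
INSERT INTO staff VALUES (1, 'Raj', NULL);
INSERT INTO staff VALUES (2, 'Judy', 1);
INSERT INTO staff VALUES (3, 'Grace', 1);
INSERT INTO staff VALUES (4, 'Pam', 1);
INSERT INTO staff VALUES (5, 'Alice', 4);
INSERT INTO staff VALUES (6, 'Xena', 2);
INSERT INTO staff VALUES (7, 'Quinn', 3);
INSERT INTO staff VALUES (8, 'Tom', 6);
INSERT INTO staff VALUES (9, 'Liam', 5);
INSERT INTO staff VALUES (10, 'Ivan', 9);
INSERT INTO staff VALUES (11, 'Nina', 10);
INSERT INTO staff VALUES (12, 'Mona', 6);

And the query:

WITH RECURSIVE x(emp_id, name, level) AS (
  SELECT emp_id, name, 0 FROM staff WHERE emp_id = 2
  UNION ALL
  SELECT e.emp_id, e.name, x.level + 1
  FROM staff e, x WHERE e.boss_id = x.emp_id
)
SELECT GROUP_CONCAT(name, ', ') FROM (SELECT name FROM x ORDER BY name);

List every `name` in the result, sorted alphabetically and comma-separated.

Base: emp_id=2 (Judy) at level 0.
Iteration 1: rows with boss_id in {2} -> Xena (id 6, level 1).
Iteration 2: rows with boss_id in {6} -> Tom (id 8, level 2), Mona (id 12, level 2).
Iteration 3: no rows with boss_id in {8,12}; recursion stops.

Judy, Mona, Tom, Xena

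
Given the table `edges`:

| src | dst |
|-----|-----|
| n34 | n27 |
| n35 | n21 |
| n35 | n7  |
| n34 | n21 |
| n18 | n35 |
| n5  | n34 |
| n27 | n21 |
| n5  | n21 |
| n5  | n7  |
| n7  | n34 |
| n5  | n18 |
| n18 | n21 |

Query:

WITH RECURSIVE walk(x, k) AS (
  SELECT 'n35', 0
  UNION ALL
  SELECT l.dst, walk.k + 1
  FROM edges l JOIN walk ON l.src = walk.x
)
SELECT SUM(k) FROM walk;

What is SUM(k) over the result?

Base: (n35, k=0).
Iteration 1: edges from {n35} -> (n21, k=1), (n7, k=1).
Iteration 2: edges from {n21,n7} -> (n34, k=2).
Iteration 3: edges from {n34} -> (n21, k=3), (n27, k=3).
Iteration 4: edges from {n21,n27} -> (n21, k=4).
Iteration 5: no outgoing edges from {n21}; recursion stops.
SUM(k) = 0 + 1 + 1 + 2 + 3 + 3 + 4 = 14.

14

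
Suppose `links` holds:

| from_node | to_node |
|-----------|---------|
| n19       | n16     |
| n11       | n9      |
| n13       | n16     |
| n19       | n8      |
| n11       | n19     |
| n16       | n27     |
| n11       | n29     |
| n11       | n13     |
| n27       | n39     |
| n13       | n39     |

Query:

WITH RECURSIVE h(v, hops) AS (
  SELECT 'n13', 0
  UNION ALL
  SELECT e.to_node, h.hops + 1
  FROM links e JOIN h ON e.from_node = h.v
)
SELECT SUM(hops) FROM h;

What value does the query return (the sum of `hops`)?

Base: (n13, hops=0).
Iteration 1: edges from {n13} -> (n16, hops=1), (n39, hops=1).
Iteration 2: edges from {n16,n39} -> (n27, hops=2).
Iteration 3: edges from {n27} -> (n39, hops=3).
Iteration 4: no outgoing edges from {n39}; recursion stops.
SUM(hops) = 0 + 1 + 1 + 2 + 3 = 7.

7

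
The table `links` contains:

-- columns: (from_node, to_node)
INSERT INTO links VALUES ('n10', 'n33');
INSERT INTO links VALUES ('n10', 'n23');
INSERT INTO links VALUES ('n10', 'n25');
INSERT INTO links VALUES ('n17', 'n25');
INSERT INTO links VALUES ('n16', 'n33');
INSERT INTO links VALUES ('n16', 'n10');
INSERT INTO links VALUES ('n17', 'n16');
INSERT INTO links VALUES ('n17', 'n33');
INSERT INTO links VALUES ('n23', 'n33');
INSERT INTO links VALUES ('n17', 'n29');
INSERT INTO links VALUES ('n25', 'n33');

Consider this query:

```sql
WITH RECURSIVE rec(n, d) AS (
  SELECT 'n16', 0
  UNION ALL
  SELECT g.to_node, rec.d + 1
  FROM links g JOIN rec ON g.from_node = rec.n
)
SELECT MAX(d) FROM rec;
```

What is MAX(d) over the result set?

Base: (n16, d=0).
Iteration 1: edges from {n16} -> (n10, d=1), (n33, d=1).
Iteration 2: edges from {n10,n33} -> (n23, d=2), (n25, d=2), (n33, d=2).
Iteration 3: edges from {n23,n25,n33} -> (n33, d=3) x2. [UNION ALL keeps all 2 new rows, including repeats]
Iteration 4: no outgoing edges from {n33}; recursion stops.
d values: 0, 1, 1, 2, 2, 2, 3, 3; the maximum is 3.

3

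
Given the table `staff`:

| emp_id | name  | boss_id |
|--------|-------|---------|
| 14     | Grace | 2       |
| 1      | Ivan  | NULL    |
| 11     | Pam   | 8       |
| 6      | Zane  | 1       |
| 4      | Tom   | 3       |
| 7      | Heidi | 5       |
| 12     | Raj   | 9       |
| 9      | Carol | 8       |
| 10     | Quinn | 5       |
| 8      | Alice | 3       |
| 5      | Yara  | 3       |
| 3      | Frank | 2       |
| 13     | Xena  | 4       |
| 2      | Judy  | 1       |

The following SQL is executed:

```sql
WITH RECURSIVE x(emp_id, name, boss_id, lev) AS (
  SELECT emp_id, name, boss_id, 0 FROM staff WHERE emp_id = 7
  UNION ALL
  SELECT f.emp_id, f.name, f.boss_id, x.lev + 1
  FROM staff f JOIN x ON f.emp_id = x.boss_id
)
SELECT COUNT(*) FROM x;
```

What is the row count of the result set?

5

Base: emp_id=7 (Heidi), boss_id=5, lev 0.
Iteration 1: join on emp_id=5 -> Yara (id 5, boss_id=3, lev 1).
Iteration 2: join on emp_id=3 -> Frank (id 3, boss_id=2, lev 2).
Iteration 3: join on emp_id=2 -> Judy (id 2, boss_id=1, lev 3).
Iteration 4: join on emp_id=1 -> Ivan (id 1, boss_id=NULL, lev 4).
Iteration 5: boss_id is NULL; no match; recursion stops.
Total rows emitted: 5.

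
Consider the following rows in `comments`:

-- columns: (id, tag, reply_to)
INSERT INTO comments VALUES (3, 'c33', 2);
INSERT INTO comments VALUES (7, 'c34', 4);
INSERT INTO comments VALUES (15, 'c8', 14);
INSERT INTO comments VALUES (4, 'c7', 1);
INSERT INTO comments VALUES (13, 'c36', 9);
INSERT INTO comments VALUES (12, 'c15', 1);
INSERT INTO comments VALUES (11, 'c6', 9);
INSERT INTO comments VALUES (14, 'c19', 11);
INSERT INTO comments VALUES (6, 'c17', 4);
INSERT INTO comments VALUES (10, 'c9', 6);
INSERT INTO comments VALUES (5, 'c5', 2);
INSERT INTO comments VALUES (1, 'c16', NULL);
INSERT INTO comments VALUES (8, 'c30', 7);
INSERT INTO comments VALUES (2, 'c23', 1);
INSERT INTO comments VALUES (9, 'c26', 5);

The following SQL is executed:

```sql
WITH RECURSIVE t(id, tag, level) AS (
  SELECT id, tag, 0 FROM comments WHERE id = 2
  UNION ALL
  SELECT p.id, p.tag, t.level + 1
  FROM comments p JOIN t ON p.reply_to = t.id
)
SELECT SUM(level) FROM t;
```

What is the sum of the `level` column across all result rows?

19

Base: id=2 (c23) at level 0.
Iteration 1: rows with reply_to in {2} -> c33 (id 3, level 1), c5 (id 5, level 1).
Iteration 2: rows with reply_to in {3,5} -> c26 (id 9, level 2).
Iteration 3: rows with reply_to in {9} -> c6 (id 11, level 3), c36 (id 13, level 3).
Iteration 4: rows with reply_to in {11,13} -> c19 (id 14, level 4).
Iteration 5: rows with reply_to in {14} -> c8 (id 15, level 5).
Iteration 6: no rows with reply_to in {15}; recursion stops.
SUM(level) = 0 + 1 + 1 + 2 + 3 + 3 + 4 + 5 = 19.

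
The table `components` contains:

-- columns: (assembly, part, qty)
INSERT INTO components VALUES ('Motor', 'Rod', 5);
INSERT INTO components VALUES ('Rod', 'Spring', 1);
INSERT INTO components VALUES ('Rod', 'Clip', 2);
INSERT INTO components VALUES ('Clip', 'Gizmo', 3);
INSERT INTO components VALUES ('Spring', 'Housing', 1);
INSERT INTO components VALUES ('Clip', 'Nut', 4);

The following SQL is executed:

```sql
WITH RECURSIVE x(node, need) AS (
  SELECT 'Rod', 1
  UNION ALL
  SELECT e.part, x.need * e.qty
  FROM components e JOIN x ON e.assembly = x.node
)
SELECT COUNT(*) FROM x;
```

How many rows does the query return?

Base: (Rod, need=1).
Iteration 1: components of {Rod} -> Clip = 1*2 = 2, Spring = 1*1 = 1.
Iteration 2: components of {Clip,Spring} -> Gizmo = 2*3 = 6, Housing = 1*1 = 1, Nut = 2*4 = 8.
Iteration 3: no further components; recursion stops.
Total rows emitted: 6.

6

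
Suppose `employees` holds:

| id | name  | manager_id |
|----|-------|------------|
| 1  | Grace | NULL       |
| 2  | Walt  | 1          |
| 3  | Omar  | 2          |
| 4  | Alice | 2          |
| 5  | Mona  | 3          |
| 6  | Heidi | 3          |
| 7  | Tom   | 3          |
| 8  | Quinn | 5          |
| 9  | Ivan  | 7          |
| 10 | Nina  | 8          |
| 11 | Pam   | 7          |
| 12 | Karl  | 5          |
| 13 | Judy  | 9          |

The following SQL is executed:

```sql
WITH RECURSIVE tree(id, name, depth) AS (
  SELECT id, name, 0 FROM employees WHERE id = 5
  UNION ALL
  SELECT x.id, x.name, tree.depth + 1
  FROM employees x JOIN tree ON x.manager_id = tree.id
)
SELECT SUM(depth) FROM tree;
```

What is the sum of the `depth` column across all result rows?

Base: id=5 (Mona) at depth 0.
Iteration 1: rows with manager_id in {5} -> Quinn (id 8, depth 1), Karl (id 12, depth 1).
Iteration 2: rows with manager_id in {8,12} -> Nina (id 10, depth 2).
Iteration 3: no rows with manager_id in {10}; recursion stops.
SUM(depth) = 0 + 1 + 1 + 2 = 4.

4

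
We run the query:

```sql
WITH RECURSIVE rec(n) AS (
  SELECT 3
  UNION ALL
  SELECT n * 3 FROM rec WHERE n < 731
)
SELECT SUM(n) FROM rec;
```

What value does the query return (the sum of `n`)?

Base: n=3.
Iteration 1: 3 < 731 holds -> n = 3 * 3 = 9.
Iteration 2: 9 < 731 holds -> n = 9 * 3 = 27.
Iteration 3: 27 < 731 holds -> n = 27 * 3 = 81.
Iteration 4: 81 < 731 holds -> n = 81 * 3 = 243.
Iteration 5: 243 < 731 holds -> n = 243 * 3 = 729.
Iteration 6: 729 < 731 holds -> n = 729 * 3 = 2187.
Iteration 7: 2187 < 731 fails; recursion stops.
SUM(n) = 3 + 9 + 27 + 81 + 243 + 729 + 2187 = 3279.

3279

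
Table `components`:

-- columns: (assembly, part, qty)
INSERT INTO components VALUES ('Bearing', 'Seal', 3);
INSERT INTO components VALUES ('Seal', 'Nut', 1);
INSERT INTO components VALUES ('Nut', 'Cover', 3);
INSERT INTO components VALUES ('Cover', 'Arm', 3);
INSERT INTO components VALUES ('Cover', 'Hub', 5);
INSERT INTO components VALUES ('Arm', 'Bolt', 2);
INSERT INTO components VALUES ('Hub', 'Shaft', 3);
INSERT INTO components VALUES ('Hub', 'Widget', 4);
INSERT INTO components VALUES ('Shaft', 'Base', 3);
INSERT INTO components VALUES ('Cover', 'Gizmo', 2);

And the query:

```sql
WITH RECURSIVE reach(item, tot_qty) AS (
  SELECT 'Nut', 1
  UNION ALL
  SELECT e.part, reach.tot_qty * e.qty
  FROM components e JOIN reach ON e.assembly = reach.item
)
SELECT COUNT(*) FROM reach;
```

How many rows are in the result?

9

Base: (Nut, tot_qty=1).
Iteration 1: components of {Nut} -> Cover = 1*3 = 3.
Iteration 2: components of {Cover} -> Arm = 3*3 = 9, Gizmo = 3*2 = 6, Hub = 3*5 = 15.
Iteration 3: components of {Arm,Gizmo,Hub} -> Bolt = 9*2 = 18, Shaft = 15*3 = 45, Widget = 15*4 = 60.
Iteration 4: components of {Bolt,Shaft,Widget} -> Base = 45*3 = 135.
Iteration 5: no further components; recursion stops.
Total rows emitted: 9.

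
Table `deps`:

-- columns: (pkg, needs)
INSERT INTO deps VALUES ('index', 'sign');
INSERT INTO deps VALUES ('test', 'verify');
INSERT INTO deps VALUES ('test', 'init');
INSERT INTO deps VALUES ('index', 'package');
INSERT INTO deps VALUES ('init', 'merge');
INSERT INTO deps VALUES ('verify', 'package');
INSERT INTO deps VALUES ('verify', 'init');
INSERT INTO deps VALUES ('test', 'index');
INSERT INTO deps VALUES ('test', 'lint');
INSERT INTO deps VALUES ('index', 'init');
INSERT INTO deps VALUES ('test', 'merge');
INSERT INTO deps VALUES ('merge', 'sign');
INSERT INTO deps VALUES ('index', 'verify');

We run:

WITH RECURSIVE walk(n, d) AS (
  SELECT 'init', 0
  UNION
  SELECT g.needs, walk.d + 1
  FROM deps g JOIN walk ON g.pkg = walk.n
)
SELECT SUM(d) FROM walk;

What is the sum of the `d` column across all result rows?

3

Base: (init, d=0).
Iteration 1: edges from {init} -> (merge, d=1).
Iteration 2: edges from {merge} -> (sign, d=2).
Iteration 3: no outgoing edges from {sign}; recursion stops.
SUM(d) = 0 + 1 + 2 = 3.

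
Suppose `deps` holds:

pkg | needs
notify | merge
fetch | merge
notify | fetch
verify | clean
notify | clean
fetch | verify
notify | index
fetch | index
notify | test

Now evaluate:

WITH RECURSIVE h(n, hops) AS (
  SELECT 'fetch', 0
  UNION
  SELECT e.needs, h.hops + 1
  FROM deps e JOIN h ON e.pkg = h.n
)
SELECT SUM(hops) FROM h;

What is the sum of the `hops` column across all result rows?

5

Base: (fetch, hops=0).
Iteration 1: edges from {fetch} -> (index, hops=1), (merge, hops=1), (verify, hops=1).
Iteration 2: edges from {index,merge,verify} -> (clean, hops=2).
Iteration 3: no outgoing edges from {clean}; recursion stops.
SUM(hops) = 0 + 1 + 1 + 1 + 2 = 5.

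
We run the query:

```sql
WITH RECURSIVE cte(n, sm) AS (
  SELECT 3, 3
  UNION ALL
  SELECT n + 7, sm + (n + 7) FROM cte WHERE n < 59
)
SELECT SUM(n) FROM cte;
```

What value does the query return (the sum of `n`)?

Base: n=3, sm=3.
Iteration 1: 3 < 59 holds -> n = 3 + 7 = 10, sm = 3 + 10 = 13.
Iteration 2: 10 < 59 holds -> n = 10 + 7 = 17, sm = 13 + 17 = 30.
Iteration 3: 17 < 59 holds -> n = 17 + 7 = 24, sm = 30 + 24 = 54.
Iteration 4: 24 < 59 holds -> n = 24 + 7 = 31, sm = 54 + 31 = 85.
Iteration 5: 31 < 59 holds -> n = 31 + 7 = 38, sm = 85 + 38 = 123.
Iteration 6: 38 < 59 holds -> n = 38 + 7 = 45, sm = 123 + 45 = 168.
Iteration 7: 45 < 59 holds -> n = 45 + 7 = 52, sm = 168 + 52 = 220.
Iteration 8: 52 < 59 holds -> n = 52 + 7 = 59, sm = 220 + 59 = 279.
Iteration 9: 59 < 59 fails; recursion stops.
SUM(n) = 3 + 10 + 17 + 24 + 31 + 38 + 45 + 52 + 59 = 279.

279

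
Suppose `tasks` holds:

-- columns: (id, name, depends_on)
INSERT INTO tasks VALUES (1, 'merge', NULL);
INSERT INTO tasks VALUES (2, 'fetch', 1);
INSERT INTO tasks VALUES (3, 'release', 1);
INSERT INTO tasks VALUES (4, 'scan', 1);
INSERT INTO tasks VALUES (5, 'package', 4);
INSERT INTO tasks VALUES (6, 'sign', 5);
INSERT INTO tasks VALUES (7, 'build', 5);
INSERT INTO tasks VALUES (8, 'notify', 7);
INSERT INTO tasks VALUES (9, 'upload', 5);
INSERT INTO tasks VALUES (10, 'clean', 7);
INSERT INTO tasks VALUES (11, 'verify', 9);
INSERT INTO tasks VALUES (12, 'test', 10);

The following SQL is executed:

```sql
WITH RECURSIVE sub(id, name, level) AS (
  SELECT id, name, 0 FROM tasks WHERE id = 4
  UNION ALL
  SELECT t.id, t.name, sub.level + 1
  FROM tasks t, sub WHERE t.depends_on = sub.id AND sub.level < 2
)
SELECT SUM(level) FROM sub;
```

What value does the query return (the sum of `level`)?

Base: id=4 (scan) at level 0.
Iteration 1: rows with depends_on in {4} -> package (id 5, level 1).
Iteration 2: rows with depends_on in {5} -> sign (id 6, level 2), build (id 7, level 2), upload (id 9, level 2).
Iteration 3: level < 2 fails for all current rows; recursion stops.
SUM(level) = 0 + 1 + 2 + 2 + 2 = 7.

7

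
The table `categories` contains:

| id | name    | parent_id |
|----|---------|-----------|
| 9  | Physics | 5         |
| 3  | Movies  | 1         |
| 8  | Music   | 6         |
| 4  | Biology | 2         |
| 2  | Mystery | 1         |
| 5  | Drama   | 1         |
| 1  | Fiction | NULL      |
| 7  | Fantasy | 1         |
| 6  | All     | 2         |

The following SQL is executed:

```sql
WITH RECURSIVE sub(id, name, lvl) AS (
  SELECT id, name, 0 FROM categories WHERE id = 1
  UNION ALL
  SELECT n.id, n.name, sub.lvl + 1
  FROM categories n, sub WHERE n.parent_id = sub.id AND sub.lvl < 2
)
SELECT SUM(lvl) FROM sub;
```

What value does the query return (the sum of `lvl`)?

10

Base: id=1 (Fiction) at lvl 0.
Iteration 1: rows with parent_id in {1} -> Mystery (id 2, lvl 1), Movies (id 3, lvl 1), Drama (id 5, lvl 1), Fantasy (id 7, lvl 1).
Iteration 2: rows with parent_id in {2,3,5,7} -> Biology (id 4, lvl 2), All (id 6, lvl 2), Physics (id 9, lvl 2).
Iteration 3: lvl < 2 fails for all current rows; recursion stops.
SUM(lvl) = 0 + 1 + 1 + 1 + 1 + 2 + 2 + 2 = 10.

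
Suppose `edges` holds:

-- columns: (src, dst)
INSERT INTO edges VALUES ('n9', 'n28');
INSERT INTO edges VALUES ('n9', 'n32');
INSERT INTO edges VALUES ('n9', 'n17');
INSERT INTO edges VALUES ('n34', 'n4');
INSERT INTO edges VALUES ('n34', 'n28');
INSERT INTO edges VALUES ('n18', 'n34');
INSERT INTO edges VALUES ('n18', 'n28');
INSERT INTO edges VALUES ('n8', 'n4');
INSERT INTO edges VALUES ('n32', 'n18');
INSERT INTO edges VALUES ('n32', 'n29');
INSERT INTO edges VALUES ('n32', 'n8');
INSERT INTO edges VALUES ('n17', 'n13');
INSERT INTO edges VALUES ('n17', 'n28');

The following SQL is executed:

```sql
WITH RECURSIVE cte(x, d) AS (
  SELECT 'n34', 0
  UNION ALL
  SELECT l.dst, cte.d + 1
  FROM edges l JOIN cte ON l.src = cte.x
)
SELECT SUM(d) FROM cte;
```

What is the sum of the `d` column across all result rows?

2

Base: (n34, d=0).
Iteration 1: edges from {n34} -> (n28, d=1), (n4, d=1).
Iteration 2: no outgoing edges from {n28,n4}; recursion stops.
SUM(d) = 0 + 1 + 1 = 2.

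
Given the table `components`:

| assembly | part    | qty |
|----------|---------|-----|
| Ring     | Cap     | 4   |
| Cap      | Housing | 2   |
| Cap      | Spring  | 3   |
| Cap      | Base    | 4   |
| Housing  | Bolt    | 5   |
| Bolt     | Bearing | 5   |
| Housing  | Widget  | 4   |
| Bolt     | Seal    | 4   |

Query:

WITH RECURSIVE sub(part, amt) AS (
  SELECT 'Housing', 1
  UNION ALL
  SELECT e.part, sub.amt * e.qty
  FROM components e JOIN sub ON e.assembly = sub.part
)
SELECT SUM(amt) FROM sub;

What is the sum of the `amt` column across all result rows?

Base: (Housing, amt=1).
Iteration 1: components of {Housing} -> Bolt = 1*5 = 5, Widget = 1*4 = 4.
Iteration 2: components of {Bolt,Widget} -> Bearing = 5*5 = 25, Seal = 5*4 = 20.
Iteration 3: no further components; recursion stops.
SUM(amt) = 1 + 5 + 4 + 25 + 20 = 55.

55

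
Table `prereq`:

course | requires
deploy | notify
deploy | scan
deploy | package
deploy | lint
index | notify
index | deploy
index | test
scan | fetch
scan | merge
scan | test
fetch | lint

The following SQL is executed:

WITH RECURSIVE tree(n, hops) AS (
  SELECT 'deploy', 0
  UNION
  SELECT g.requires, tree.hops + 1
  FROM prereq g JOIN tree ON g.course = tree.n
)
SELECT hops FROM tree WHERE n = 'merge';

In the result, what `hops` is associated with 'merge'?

Base: (deploy, hops=0).
Iteration 1: edges from {deploy} -> (lint, hops=1), (notify, hops=1), (package, hops=1), (scan, hops=1).
Iteration 2: edges from {lint,notify,package,scan} -> (fetch, hops=2), (merge, hops=2), (test, hops=2).
Iteration 3: edges from {fetch,merge,test} -> (lint, hops=3).
Iteration 4: no outgoing edges from {lint}; recursion stops.

2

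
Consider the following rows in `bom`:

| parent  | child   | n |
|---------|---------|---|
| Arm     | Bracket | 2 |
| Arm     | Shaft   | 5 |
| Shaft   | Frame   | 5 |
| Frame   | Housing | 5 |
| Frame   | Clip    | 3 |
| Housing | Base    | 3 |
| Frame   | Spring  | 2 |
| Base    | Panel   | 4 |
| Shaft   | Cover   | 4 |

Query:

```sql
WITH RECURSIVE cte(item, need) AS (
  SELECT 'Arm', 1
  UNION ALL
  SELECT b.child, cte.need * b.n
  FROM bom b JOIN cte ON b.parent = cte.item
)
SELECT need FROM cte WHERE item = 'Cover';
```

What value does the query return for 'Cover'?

Base: (Arm, need=1).
Iteration 1: components of {Arm} -> Bracket = 1*2 = 2, Shaft = 1*5 = 5.
Iteration 2: components of {Bracket,Shaft} -> Cover = 5*4 = 20, Frame = 5*5 = 25.
Iteration 3: components of {Cover,Frame} -> Clip = 25*3 = 75, Housing = 25*5 = 125, Spring = 25*2 = 50.
Iteration 4: components of {Clip,Housing,Spring} -> Base = 125*3 = 375.
Iteration 5: components of {Base} -> Panel = 375*4 = 1500.
Iteration 6: no further components; recursion stops.

20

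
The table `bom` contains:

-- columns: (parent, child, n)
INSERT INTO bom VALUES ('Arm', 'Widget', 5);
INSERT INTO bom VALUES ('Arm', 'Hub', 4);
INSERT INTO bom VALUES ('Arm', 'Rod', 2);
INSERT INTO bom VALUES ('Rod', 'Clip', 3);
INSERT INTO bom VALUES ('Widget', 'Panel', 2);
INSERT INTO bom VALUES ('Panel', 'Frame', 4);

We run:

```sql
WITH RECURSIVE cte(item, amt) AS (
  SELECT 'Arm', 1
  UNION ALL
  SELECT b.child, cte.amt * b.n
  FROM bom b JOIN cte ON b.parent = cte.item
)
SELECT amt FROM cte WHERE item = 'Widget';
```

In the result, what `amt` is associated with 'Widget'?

5

Base: (Arm, amt=1).
Iteration 1: components of {Arm} -> Hub = 1*4 = 4, Rod = 1*2 = 2, Widget = 1*5 = 5.
Iteration 2: components of {Hub,Rod,Widget} -> Clip = 2*3 = 6, Panel = 5*2 = 10.
Iteration 3: components of {Clip,Panel} -> Frame = 10*4 = 40.
Iteration 4: no further components; recursion stops.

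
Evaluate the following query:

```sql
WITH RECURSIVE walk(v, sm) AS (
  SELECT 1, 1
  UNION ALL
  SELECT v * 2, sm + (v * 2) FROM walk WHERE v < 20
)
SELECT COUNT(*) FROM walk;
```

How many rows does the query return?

Base: v=1, sm=1.
Iteration 1: 1 < 20 holds -> v = 1 * 2 = 2, sm = 1 + 2 = 3.
Iteration 2: 2 < 20 holds -> v = 2 * 2 = 4, sm = 3 + 4 = 7.
Iteration 3: 4 < 20 holds -> v = 4 * 2 = 8, sm = 7 + 8 = 15.
Iteration 4: 8 < 20 holds -> v = 8 * 2 = 16, sm = 15 + 16 = 31.
Iteration 5: 16 < 20 holds -> v = 16 * 2 = 32, sm = 31 + 32 = 63.
Iteration 6: 32 < 20 fails; recursion stops.
Total rows emitted: 6.

6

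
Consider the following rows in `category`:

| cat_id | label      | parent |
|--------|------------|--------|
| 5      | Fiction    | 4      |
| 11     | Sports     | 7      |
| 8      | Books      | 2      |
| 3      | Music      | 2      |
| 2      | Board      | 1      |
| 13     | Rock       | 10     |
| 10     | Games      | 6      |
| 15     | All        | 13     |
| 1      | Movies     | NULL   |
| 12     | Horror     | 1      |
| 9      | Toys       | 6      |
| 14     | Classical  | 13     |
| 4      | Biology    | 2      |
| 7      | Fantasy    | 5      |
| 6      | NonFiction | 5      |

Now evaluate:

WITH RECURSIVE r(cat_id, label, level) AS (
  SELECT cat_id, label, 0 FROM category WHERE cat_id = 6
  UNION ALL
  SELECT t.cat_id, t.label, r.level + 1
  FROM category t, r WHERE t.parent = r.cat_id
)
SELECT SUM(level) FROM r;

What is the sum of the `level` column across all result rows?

Base: cat_id=6 (NonFiction) at level 0.
Iteration 1: rows with parent in {6} -> Toys (id 9, level 1), Games (id 10, level 1).
Iteration 2: rows with parent in {9,10} -> Rock (id 13, level 2).
Iteration 3: rows with parent in {13} -> Classical (id 14, level 3), All (id 15, level 3).
Iteration 4: no rows with parent in {14,15}; recursion stops.
SUM(level) = 0 + 1 + 1 + 2 + 3 + 3 = 10.

10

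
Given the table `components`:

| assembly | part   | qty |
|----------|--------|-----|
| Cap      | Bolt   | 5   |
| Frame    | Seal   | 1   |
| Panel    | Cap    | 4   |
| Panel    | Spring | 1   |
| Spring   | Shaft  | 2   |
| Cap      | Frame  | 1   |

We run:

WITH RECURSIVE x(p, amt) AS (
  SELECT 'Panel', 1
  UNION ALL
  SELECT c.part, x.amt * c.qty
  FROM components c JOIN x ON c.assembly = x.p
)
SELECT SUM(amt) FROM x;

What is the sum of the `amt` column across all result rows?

Base: (Panel, amt=1).
Iteration 1: components of {Panel} -> Cap = 1*4 = 4, Spring = 1*1 = 1.
Iteration 2: components of {Cap,Spring} -> Bolt = 4*5 = 20, Frame = 4*1 = 4, Shaft = 1*2 = 2.
Iteration 3: components of {Bolt,Frame,Shaft} -> Seal = 4*1 = 4.
Iteration 4: no further components; recursion stops.
SUM(amt) = 1 + 4 + 1 + 20 + 4 + 2 + 4 = 36.

36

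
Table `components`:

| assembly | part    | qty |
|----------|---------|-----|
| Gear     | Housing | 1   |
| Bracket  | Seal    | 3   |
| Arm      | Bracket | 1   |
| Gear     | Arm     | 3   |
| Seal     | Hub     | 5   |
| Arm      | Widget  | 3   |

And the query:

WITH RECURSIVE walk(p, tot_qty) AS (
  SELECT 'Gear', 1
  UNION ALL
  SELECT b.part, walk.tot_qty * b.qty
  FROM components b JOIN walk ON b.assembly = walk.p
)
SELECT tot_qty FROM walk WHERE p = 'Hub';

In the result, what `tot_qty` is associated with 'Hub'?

45

Base: (Gear, tot_qty=1).
Iteration 1: components of {Gear} -> Arm = 1*3 = 3, Housing = 1*1 = 1.
Iteration 2: components of {Arm,Housing} -> Bracket = 3*1 = 3, Widget = 3*3 = 9.
Iteration 3: components of {Bracket,Widget} -> Seal = 3*3 = 9.
Iteration 4: components of {Seal} -> Hub = 9*5 = 45.
Iteration 5: no further components; recursion stops.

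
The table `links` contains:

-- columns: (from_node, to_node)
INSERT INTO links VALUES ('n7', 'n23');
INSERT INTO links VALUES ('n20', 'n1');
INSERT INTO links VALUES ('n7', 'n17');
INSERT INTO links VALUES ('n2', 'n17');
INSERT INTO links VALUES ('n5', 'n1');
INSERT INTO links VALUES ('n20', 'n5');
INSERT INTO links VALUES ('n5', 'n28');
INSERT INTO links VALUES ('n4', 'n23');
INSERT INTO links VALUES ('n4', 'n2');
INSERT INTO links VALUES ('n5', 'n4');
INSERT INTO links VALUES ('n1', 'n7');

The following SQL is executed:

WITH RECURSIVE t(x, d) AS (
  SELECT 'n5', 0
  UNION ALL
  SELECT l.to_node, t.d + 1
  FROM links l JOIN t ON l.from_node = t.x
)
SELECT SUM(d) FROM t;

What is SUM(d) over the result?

Base: (n5, d=0).
Iteration 1: edges from {n5} -> (n1, d=1), (n28, d=1), (n4, d=1).
Iteration 2: edges from {n1,n28,n4} -> (n2, d=2), (n23, d=2), (n7, d=2).
Iteration 3: edges from {n2,n23,n7} -> (n17, d=3) x2, (n23, d=3). [UNION ALL keeps all 3 new rows, including repeats]
Iteration 4: no outgoing edges from {n17,n23}; recursion stops.
SUM(d) = 0 + 1 + 1 + 1 + 2 + 2 + 2 + 3 + 3 + 3 = 18.

18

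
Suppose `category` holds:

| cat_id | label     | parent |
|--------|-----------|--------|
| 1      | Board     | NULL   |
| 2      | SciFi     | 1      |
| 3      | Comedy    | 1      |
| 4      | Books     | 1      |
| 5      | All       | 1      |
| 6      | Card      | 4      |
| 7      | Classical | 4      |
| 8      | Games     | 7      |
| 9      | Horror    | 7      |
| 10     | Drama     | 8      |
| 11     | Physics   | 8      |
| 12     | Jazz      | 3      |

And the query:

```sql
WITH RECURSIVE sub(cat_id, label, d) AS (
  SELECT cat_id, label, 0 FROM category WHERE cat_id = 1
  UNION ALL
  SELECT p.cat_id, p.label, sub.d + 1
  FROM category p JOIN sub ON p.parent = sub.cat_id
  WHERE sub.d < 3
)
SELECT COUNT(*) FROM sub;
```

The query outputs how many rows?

Base: cat_id=1 (Board) at d 0.
Iteration 1: rows with parent in {1} -> SciFi (id 2, d 1), Comedy (id 3, d 1), Books (id 4, d 1), All (id 5, d 1).
Iteration 2: rows with parent in {2,3,4,5} -> Card (id 6, d 2), Classical (id 7, d 2), Jazz (id 12, d 2).
Iteration 3: rows with parent in {6,7,12} -> Games (id 8, d 3), Horror (id 9, d 3).
Iteration 4: d < 3 fails for all current rows; recursion stops.
Total rows emitted: 10.

10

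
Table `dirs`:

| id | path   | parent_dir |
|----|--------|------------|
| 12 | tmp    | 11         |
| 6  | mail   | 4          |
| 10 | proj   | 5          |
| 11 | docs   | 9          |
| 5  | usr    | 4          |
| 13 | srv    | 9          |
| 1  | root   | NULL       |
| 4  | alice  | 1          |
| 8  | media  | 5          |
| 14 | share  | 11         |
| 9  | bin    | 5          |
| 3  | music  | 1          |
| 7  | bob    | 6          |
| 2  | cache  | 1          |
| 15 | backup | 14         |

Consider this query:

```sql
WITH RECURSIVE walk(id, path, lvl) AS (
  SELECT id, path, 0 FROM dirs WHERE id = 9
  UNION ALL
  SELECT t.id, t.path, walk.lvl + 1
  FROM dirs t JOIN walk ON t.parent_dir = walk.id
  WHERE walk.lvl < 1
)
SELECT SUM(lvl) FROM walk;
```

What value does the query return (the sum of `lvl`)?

Base: id=9 (bin) at lvl 0.
Iteration 1: rows with parent_dir in {9} -> docs (id 11, lvl 1), srv (id 13, lvl 1).
Iteration 2: lvl < 1 fails for all current rows; recursion stops.
SUM(lvl) = 0 + 1 + 1 = 2.

2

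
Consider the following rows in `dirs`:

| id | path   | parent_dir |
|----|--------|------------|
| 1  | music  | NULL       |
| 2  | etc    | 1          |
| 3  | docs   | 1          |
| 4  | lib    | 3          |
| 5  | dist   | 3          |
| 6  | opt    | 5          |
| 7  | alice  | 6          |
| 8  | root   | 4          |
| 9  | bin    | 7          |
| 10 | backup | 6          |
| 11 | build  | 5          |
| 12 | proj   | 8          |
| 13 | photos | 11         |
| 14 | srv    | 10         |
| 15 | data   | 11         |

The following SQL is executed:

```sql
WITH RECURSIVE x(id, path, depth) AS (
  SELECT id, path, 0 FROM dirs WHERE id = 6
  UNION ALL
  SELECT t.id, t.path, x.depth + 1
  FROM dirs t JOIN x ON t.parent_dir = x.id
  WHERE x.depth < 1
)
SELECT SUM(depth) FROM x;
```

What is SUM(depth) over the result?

Base: id=6 (opt) at depth 0.
Iteration 1: rows with parent_dir in {6} -> alice (id 7, depth 1), backup (id 10, depth 1).
Iteration 2: depth < 1 fails for all current rows; recursion stops.
SUM(depth) = 0 + 1 + 1 = 2.

2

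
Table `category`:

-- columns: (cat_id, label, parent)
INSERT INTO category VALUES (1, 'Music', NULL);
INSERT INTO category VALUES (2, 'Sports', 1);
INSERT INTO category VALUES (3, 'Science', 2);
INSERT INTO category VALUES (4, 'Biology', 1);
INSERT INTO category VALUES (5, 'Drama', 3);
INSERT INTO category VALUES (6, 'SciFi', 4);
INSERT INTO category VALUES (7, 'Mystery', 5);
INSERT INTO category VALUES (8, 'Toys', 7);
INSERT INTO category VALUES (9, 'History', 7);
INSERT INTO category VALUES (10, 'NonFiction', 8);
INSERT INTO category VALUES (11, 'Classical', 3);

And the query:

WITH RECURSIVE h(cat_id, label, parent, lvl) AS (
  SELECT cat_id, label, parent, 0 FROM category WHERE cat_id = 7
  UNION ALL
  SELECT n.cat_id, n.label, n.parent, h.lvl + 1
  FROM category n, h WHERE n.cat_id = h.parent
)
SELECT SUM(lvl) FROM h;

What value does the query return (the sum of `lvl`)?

10

Base: cat_id=7 (Mystery), parent=5, lvl 0.
Iteration 1: join on cat_id=5 -> Drama (id 5, parent=3, lvl 1).
Iteration 2: join on cat_id=3 -> Science (id 3, parent=2, lvl 2).
Iteration 3: join on cat_id=2 -> Sports (id 2, parent=1, lvl 3).
Iteration 4: join on cat_id=1 -> Music (id 1, parent=NULL, lvl 4).
Iteration 5: parent is NULL; no match; recursion stops.
SUM(lvl) = 0 + 1 + 2 + 3 + 4 = 10.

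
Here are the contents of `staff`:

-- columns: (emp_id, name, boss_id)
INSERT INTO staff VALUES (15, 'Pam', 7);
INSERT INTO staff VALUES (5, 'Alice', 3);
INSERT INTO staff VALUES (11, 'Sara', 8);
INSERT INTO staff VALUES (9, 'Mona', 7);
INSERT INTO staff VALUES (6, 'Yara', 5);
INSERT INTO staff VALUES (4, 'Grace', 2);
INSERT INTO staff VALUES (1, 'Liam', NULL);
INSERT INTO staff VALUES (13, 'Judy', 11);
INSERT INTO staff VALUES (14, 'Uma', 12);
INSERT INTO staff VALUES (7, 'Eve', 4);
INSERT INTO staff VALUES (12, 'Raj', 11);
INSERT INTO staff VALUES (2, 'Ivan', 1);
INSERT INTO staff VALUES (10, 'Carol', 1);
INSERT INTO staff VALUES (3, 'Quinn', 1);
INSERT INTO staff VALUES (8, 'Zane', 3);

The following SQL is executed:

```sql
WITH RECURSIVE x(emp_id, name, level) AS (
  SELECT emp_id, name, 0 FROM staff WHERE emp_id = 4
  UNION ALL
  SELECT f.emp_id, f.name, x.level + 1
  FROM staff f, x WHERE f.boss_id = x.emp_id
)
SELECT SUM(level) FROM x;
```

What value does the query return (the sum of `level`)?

5

Base: emp_id=4 (Grace) at level 0.
Iteration 1: rows with boss_id in {4} -> Eve (id 7, level 1).
Iteration 2: rows with boss_id in {7} -> Mona (id 9, level 2), Pam (id 15, level 2).
Iteration 3: no rows with boss_id in {9,15}; recursion stops.
SUM(level) = 0 + 1 + 2 + 2 = 5.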